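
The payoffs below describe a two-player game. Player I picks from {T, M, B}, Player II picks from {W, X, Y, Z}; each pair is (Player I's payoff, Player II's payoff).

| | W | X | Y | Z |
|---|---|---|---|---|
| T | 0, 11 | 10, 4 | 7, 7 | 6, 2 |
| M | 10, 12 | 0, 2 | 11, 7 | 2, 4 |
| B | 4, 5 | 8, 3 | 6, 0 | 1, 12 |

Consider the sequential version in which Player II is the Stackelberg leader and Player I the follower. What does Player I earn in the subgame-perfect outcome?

10

Backward induction with Player II moving first.
- W → Player I plays M (best of 0, 10, 4); Player II gets 12.
- X → Player I plays T (best of 10, 0, 8); Player II gets 4.
- Y → Player I plays M (best of 7, 11, 6); Player II gets 7.
- Z → Player I plays T (best of 6, 2, 1); Player II gets 2.
Maximizing over 12, 4, 7, 2, Player II chooses W. Subgame-perfect outcome: (M, W) with payoffs (10, 12).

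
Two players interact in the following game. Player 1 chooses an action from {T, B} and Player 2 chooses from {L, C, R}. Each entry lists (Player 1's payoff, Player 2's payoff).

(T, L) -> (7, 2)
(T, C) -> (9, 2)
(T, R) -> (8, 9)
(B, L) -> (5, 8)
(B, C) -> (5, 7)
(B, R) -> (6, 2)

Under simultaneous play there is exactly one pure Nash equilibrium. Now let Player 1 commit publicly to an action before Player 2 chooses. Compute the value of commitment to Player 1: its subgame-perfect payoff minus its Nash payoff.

0

Player 2 best-responds to each possible Player 1 move:
- T: BR = R, leader payoff 8.
- B: BR = L, leader payoff 5.
Maximizing over 8, 5, Player 1 chooses T. Subgame-perfect outcome: (T, R) with payoffs (8, 9).
Now find the simultaneous Nash equilibrium.
Player 1's best replies: L→T; C→T; R→T.
Player 2's best replies: T→R; B→L.
Only (T, R) has each player best-responding; Nash payoffs (8, 9).
Player 1's commitment gain: 8 − 8 = 0.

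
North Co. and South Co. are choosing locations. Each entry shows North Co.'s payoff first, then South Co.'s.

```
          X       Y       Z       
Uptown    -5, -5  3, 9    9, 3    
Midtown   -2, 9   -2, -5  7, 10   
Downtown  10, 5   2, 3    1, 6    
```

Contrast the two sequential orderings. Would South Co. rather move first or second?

If North Co. leads: South Co.'s best replies are Uptown→Y, Midtown→Z, Downtown→Z; North Co.'s induced payoffs 3, 7, 1; outcome (Midtown, Z), payoffs (7, 10).
If South Co. leads: North Co.'s best replies are X→Downtown, Y→Uptown, Z→Uptown; South Co.'s induced payoffs 5, 9, 3; outcome (Uptown, Y), payoffs (3, 9).
South Co. gets 9 moving first and 10 moving second, so South Co. prefers to move second.

second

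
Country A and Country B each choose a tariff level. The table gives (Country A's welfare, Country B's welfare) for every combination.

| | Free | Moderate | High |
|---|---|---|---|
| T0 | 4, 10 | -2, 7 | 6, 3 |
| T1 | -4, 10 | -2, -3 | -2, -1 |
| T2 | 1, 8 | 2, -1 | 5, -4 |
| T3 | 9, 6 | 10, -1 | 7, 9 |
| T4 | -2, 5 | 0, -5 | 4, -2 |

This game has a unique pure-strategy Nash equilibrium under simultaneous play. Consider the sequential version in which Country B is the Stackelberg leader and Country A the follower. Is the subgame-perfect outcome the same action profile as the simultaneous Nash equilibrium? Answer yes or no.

yes

Backward induction with Country B moving first.
- Free: Country A compares 4, -4, 1, 9, -2 and picks T3; Country B would get 6.
- Moderate: Country A compares -2, -2, 2, 10, 0 and picks T3; Country B would get -1.
- High: Country A compares 6, -2, 5, 7, 4 and picks T3; Country B would get 9.
Maximizing over 6, -1, 9, Country B chooses High. Subgame-perfect outcome: (T3, High) with payoffs (7, 9).
Under simultaneous play:
Country A's best replies: Free→T3; Moderate→T3; High→T3.
Country B's best replies: T0→Free; T1→Free; T2→Free; T3→High; T4→Free.
Only (T3, High) has each player best-responding; Nash payoffs (7, 9).
Sequential outcome (T3, High) coincides with the Nash profile (T3, High).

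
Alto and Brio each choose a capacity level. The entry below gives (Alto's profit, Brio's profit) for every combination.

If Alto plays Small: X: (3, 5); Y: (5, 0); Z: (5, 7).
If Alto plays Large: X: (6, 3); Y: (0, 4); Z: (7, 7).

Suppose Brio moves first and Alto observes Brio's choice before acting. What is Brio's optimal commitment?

Z

Backward induction with Brio moving first.
- X: Alto compares 3, 6 and picks Large; Brio would get 3.
- Y: Alto compares 5, 0 and picks Small; Brio would get 0.
- Z: Alto compares 5, 7 and picks Large; Brio would get 7.
Brio's induced payoffs are 3, 0, 7, so Brio commits to Z. Subgame-perfect outcome: (Large, Z) with payoffs (7, 7).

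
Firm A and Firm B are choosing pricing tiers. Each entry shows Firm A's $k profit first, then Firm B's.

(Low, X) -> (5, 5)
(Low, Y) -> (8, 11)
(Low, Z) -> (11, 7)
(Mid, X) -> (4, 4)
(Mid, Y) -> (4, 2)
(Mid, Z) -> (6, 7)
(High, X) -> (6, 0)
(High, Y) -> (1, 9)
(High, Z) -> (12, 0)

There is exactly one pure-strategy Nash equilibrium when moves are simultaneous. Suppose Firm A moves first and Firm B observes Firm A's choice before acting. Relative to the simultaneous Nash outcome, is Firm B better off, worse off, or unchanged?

Firm B best-responds to each possible Firm A move:
- Low: BR = Y, leader payoff 8.
- Mid: BR = Z, leader payoff 6.
- High: BR = Y, leader payoff 1.
Maximizing over 8, 6, 1, Firm A chooses Low. Subgame-perfect outcome: (Low, Y) with payoffs (8, 11).
Under simultaneous play:
Firm A's best replies: X→High; Y→Low; Z→High.
Firm B's best replies: Low→Y; Mid→Z; High→Y.
The unique mutual best reply is (Low, Y), giving (8, 11).
Firm B earns 11 sequentially versus 11 at the Nash outcome: unchanged.

unchanged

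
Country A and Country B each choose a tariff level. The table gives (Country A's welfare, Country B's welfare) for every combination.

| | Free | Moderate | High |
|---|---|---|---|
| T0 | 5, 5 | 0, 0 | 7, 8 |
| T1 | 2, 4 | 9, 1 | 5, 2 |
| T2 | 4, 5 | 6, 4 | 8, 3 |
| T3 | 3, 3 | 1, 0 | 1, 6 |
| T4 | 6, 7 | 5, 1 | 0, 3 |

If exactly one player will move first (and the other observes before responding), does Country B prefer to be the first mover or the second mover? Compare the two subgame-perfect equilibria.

second

If Country A leads: Country B's best replies are T0→High, T1→Free, T2→Free, T3→High, T4→Free; Country A's induced payoffs 7, 2, 4, 1, 6; outcome (T0, High), payoffs (7, 8).
If Country B leads: Country A's best replies are Free→T4, Moderate→T1, High→T2; Country B's induced payoffs 7, 1, 3; outcome (T4, Free), payoffs (6, 7).
Country B gets 7 moving first and 8 moving second, so Country B prefers to move second.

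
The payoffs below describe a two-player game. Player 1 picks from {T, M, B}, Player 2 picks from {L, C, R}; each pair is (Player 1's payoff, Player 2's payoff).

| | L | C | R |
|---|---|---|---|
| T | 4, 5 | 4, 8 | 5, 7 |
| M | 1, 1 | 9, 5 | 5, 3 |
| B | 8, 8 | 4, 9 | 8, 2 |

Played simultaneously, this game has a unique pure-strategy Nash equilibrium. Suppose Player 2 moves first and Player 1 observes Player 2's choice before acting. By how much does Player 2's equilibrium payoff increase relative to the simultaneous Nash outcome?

3

Work backward from Player 1's decision.
- L → Player 1 plays B (best of 4, 1, 8); Player 2 gets 8.
- C → Player 1 plays M (best of 4, 9, 4); Player 2 gets 5.
- R → Player 1 plays B (best of 5, 5, 8); Player 2 gets 2.
Player 2's induced payoffs are 8, 5, 2, so Player 2 commits to L. Subgame-perfect outcome: (B, L) with payoffs (8, 8).
Under simultaneous play:
Player 1's best replies: L→B; C→M; R→B.
Player 2's best replies: T→C; M→C; B→C.
Only (M, C) has each player best-responding; Nash payoffs (9, 5).
Player 2's commitment gain: 8 − 5 = 3.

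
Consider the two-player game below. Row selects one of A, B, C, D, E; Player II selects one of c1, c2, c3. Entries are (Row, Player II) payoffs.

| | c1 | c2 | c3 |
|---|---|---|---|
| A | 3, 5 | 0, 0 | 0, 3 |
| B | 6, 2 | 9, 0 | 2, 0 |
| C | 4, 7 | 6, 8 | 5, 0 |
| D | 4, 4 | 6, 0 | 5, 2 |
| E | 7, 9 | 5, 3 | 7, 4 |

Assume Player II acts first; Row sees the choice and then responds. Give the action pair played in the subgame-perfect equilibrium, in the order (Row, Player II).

(E, c1)

Backward induction with Player II moving first.
- c1: Row compares 3, 6, 4, 4, 7 and picks E; Player II would get 9.
- c2: Row compares 0, 9, 6, 6, 5 and picks B; Player II would get 0.
- c3: Row compares 0, 2, 5, 5, 7 and picks E; Player II would get 4.
Maximizing over 9, 0, 4, Player II chooses c1. Subgame-perfect outcome: (E, c1) with payoffs (7, 9).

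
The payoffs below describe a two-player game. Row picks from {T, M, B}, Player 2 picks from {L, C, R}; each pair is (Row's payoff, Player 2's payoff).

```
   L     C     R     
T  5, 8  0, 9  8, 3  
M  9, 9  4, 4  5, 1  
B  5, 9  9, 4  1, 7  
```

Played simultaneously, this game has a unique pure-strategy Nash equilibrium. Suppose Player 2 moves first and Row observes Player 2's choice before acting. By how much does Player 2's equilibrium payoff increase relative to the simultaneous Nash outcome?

0

Row best-responds to each possible Player 2 move:
- L: Row compares 5, 9, 5 and picks M; Player 2 would get 9.
- C: Row compares 0, 4, 9 and picks B; Player 2 would get 4.
- R: Row compares 8, 5, 1 and picks T; Player 2 would get 3.
Among 9, 4, 3, the best is 9 at L. Subgame-perfect outcome: (M, L) with payoffs (9, 9).
For the simultaneous game, intersect best replies.
Row's best replies: L→M; C→B; R→T.
Player 2's best replies: T→C; M→L; B→L.
Only (M, L) has each player best-responding; Nash payoffs (9, 9).
Player 2's commitment gain: 9 − 9 = 0.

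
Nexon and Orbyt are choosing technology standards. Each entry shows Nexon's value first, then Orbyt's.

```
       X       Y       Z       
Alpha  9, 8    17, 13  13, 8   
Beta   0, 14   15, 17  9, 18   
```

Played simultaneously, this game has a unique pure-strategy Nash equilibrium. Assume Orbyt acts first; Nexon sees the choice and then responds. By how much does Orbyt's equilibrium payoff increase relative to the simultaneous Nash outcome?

Backward induction with Orbyt moving first.
- X: Nexon compares 9, 0 and picks Alpha; Orbyt would get 8.
- Y: Nexon compares 17, 15 and picks Alpha; Orbyt would get 13.
- Z: Nexon compares 13, 9 and picks Alpha; Orbyt would get 8.
Orbyt's induced payoffs are 8, 13, 8, so Orbyt commits to Y. Subgame-perfect outcome: (Alpha, Y) with payoffs (17, 13).
For the simultaneous game, intersect best replies.
Nexon's best replies: X→Alpha; Y→Alpha; Z→Alpha.
Orbyt's best replies: Alpha→Y; Beta→Z.
The unique mutual best reply is (Alpha, Y), giving (17, 13).
Orbyt's commitment gain: 13 − 13 = 0.

0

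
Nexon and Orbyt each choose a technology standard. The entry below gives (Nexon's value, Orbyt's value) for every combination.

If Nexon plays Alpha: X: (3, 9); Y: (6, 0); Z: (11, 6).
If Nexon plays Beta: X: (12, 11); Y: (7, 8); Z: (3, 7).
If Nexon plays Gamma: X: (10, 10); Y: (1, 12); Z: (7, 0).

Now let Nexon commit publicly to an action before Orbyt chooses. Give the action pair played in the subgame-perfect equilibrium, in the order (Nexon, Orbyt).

Orbyt best-responds to each possible Nexon move:
- Alpha: Orbyt compares 9, 0, 6 and picks X; Nexon would get 3.
- Beta: Orbyt compares 11, 8, 7 and picks X; Nexon would get 12.
- Gamma: Orbyt compares 10, 12, 0 and picks Y; Nexon would get 1.
Maximizing over 3, 12, 1, Nexon chooses Beta. Subgame-perfect outcome: (Beta, X) with payoffs (12, 11).

(Beta, X)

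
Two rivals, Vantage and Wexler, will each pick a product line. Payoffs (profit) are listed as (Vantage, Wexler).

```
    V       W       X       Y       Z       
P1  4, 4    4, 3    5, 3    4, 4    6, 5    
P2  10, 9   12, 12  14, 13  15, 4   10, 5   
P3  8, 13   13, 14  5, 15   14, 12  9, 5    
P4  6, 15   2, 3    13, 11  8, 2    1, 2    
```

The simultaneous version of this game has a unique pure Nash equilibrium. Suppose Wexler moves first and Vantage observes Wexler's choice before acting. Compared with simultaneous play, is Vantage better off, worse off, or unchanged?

Solve by backward induction (Wexler leads).
- V: Vantage compares 4, 10, 8, 6 and picks P2; Wexler would get 9.
- W: Vantage compares 4, 12, 13, 2 and picks P3; Wexler would get 14.
- X: Vantage compares 5, 14, 5, 13 and picks P2; Wexler would get 13.
- Y: Vantage compares 4, 15, 14, 8 and picks P2; Wexler would get 4.
- Z: Vantage compares 6, 10, 9, 1 and picks P2; Wexler would get 5.
Among 9, 14, 13, 4, 5, the best is 14 at W. Subgame-perfect outcome: (P3, W) with payoffs (13, 14).
Now find the simultaneous Nash equilibrium.
Vantage's best replies: V→P2; W→P3; X→P2; Y→P2; Z→P2.
Wexler's best replies: P1→Z; P2→X; P3→X; P4→V.
The unique mutual best reply is (P2, X), giving (14, 13).
Vantage earns 13 sequentially versus 14 at the Nash outcome: worse off.

worse off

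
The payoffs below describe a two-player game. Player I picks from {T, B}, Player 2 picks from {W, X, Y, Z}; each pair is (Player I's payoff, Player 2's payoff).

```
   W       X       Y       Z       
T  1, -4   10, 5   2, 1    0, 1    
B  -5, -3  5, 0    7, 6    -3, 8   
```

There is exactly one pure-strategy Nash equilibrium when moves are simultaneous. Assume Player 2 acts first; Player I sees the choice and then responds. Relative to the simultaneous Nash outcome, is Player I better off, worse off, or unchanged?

worse off

Backward induction with Player 2 moving first.
- W: Player I compares 1, -5 and picks T; Player 2 would get -4.
- X: Player I compares 10, 5 and picks T; Player 2 would get 5.
- Y: Player I compares 2, 7 and picks B; Player 2 would get 6.
- Z: Player I compares 0, -3 and picks T; Player 2 would get 1.
Player 2's induced payoffs are -4, 5, 6, 1, so Player 2 commits to Y. Subgame-perfect outcome: (B, Y) with payoffs (7, 6).
Under simultaneous play:
Player I's best replies: W→T; X→T; Y→B; Z→T.
Player 2's best replies: T→X; B→Z.
Only (T, X) has each player best-responding; Nash payoffs (10, 5).
Player I earns 7 sequentially versus 10 at the Nash outcome: worse off.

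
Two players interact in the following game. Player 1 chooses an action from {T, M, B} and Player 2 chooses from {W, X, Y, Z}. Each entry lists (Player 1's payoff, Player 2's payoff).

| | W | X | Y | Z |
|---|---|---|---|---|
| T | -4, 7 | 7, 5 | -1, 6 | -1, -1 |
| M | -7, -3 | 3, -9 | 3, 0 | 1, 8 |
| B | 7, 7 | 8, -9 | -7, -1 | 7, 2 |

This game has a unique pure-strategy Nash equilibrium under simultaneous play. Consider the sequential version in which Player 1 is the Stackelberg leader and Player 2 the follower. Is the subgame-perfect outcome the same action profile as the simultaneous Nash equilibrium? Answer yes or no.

Work backward from Player 2's decision.
- T → Player 2 plays W (best of 7, 5, 6, -1); Player 1 gets -4.
- M → Player 2 plays Z (best of -3, -9, 0, 8); Player 1 gets 1.
- B → Player 2 plays W (best of 7, -9, -1, 2); Player 1 gets 7.
Maximizing over -4, 1, 7, Player 1 chooses B. Subgame-perfect outcome: (B, W) with payoffs (7, 7).
Under simultaneous play:
Player 1's best replies: W→B; X→B; Y→M; Z→B.
Player 2's best replies: T→W; M→Z; B→W.
The unique mutual best reply is (B, W), giving (7, 7).
Sequential outcome (B, W) coincides with the Nash profile (B, W).

yes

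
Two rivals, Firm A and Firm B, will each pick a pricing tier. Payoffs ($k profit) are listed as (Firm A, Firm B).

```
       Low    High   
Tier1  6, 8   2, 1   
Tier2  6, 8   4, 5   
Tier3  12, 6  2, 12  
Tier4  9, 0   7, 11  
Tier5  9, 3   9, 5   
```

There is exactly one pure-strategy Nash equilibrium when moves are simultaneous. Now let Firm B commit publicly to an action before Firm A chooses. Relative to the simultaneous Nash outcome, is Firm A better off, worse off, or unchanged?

Work backward from Firm A's decision.
- Low → Firm A plays Tier3 (best of 6, 6, 12, 9, 9); Firm B gets 6.
- High → Firm A plays Tier5 (best of 2, 4, 2, 7, 9); Firm B gets 5.
Firm B's induced payoffs are 6, 5, so Firm B commits to Low. Subgame-perfect outcome: (Tier3, Low) with payoffs (12, 6).
For the simultaneous game, intersect best replies.
Firm A's best replies: Low→Tier3; High→Tier5.
Firm B's best replies: Tier1→Low; Tier2→Low; Tier3→High; Tier4→High; Tier5→High.
Only (Tier5, High) has each player best-responding; Nash payoffs (9, 5).
Firm A earns 12 sequentially versus 9 at the Nash outcome: better off.

better off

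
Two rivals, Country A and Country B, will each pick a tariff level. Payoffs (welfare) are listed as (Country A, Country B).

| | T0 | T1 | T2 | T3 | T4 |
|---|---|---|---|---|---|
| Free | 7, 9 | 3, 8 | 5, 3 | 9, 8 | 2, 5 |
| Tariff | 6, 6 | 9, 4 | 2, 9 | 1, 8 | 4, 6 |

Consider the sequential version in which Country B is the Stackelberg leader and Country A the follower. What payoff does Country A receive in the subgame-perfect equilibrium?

Country A best-responds to each possible Country B move:
- T0: BR = Free, leader payoff 9.
- T1: BR = Tariff, leader payoff 4.
- T2: BR = Free, leader payoff 3.
- T3: BR = Free, leader payoff 8.
- T4: BR = Tariff, leader payoff 6.
Country B's induced payoffs are 9, 4, 3, 8, 6, so Country B commits to T0. Subgame-perfect outcome: (Free, T0) with payoffs (7, 9).

7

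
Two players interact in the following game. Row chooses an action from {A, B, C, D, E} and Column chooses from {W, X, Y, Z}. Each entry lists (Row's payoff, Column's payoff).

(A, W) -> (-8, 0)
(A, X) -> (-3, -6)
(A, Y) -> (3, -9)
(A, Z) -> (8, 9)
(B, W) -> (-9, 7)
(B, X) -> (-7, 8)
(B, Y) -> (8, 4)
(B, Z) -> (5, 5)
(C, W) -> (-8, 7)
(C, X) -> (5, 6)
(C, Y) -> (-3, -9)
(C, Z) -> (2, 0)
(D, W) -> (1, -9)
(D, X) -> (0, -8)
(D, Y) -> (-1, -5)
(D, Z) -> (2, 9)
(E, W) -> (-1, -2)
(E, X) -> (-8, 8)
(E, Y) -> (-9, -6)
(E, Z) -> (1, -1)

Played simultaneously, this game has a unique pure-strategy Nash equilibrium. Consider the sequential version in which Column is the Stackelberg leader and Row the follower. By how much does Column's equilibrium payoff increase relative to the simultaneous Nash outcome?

0

Row best-responds to each possible Column move:
- W: Row compares -8, -9, -8, 1, -1 and picks D; Column would get -9.
- X: Row compares -3, -7, 5, 0, -8 and picks C; Column would get 6.
- Y: Row compares 3, 8, -3, -1, -9 and picks B; Column would get 4.
- Z: Row compares 8, 5, 2, 2, 1 and picks A; Column would get 9.
Column's induced payoffs are -9, 6, 4, 9, so Column commits to Z. Subgame-perfect outcome: (A, Z) with payoffs (8, 9).
Under simultaneous play:
Row's best replies: W→D; X→C; Y→B; Z→A.
Column's best replies: A→Z; B→X; C→W; D→Z; E→X.
The unique mutual best reply is (A, Z), giving (8, 9).
Column's commitment gain: 9 − 9 = 0.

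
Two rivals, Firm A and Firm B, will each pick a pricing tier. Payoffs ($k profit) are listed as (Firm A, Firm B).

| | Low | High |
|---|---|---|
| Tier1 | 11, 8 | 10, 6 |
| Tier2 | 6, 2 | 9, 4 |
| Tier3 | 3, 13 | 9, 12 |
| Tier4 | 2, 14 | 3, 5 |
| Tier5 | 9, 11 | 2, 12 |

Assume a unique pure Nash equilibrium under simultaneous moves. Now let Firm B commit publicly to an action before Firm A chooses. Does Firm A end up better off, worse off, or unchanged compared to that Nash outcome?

Work backward from Firm A's decision.
- Low: Firm A compares 11, 6, 3, 2, 9 and picks Tier1; Firm B would get 8.
- High: Firm A compares 10, 9, 9, 3, 2 and picks Tier1; Firm B would get 6.
Among 8, 6, the best is 8 at Low. Subgame-perfect outcome: (Tier1, Low) with payoffs (11, 8).
Now find the simultaneous Nash equilibrium.
Firm A's best replies: Low→Tier1; High→Tier1.
Firm B's best replies: Tier1→Low; Tier2→High; Tier3→Low; Tier4→Low; Tier5→High.
The unique mutual best reply is (Tier1, Low), giving (11, 8).
Firm A earns 11 sequentially versus 11 at the Nash outcome: unchanged.

unchanged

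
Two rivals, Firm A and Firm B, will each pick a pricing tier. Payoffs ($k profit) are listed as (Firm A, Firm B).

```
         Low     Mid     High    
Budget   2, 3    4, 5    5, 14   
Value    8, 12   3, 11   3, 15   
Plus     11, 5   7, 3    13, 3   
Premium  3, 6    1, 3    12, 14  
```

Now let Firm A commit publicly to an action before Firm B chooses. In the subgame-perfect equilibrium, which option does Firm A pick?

Premium

Backward induction with Firm A moving first.
- Budget: BR = High, leader payoff 5.
- Value: BR = High, leader payoff 3.
- Plus: BR = Low, leader payoff 11.
- Premium: BR = High, leader payoff 12.
Firm A's induced payoffs are 5, 3, 11, 12, so Firm A commits to Premium. Subgame-perfect outcome: (Premium, High) with payoffs (12, 14).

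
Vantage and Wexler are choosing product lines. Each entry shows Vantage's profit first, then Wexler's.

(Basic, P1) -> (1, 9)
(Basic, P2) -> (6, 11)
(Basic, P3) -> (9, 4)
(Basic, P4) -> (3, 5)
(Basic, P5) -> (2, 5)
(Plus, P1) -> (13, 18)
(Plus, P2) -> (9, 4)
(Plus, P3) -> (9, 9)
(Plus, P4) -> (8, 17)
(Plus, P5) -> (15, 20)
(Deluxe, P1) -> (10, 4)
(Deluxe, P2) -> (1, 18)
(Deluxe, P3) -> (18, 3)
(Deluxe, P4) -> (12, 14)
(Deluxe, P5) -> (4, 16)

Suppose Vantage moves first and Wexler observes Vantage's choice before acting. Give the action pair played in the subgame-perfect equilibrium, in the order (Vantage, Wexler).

Backward induction with Vantage moving first.
- Basic: BR = P2, leader payoff 6.
- Plus: BR = P5, leader payoff 15.
- Deluxe: BR = P2, leader payoff 1.
Maximizing over 6, 15, 1, Vantage chooses Plus. Subgame-perfect outcome: (Plus, P5) with payoffs (15, 20).

(Plus, P5)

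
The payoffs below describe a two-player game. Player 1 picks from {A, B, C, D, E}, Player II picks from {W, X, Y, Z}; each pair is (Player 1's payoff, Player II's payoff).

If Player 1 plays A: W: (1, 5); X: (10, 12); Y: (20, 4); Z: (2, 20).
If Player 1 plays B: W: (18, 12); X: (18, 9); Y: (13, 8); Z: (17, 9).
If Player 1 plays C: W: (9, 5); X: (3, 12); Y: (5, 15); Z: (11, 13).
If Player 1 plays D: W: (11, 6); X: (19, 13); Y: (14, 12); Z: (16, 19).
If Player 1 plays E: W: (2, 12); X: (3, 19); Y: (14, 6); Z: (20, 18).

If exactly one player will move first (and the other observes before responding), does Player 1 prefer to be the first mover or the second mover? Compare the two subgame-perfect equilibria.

If Player 1 leads: Player II's best replies are A→Z, B→W, C→Y, D→Z, E→X; Player 1's induced payoffs 2, 18, 5, 16, 3; outcome (B, W), payoffs (18, 12).
If Player II leads: Player 1's best replies are W→B, X→D, Y→A, Z→E; Player II's induced payoffs 12, 13, 4, 18; outcome (E, Z), payoffs (20, 18).
Player 1 gets 18 moving first and 20 moving second, so Player 1 prefers to move second.

second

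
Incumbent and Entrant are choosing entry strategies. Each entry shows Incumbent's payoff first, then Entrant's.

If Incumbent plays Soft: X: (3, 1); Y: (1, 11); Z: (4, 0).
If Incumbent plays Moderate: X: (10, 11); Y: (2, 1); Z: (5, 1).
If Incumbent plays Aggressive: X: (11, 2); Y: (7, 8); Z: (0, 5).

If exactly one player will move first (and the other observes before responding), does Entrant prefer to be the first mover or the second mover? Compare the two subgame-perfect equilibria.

second

If Incumbent leads: Entrant's best replies are Soft→Y, Moderate→X, Aggressive→Y; Incumbent's induced payoffs 1, 10, 7; outcome (Moderate, X), payoffs (10, 11).
If Entrant leads: Incumbent's best replies are X→Aggressive, Y→Aggressive, Z→Moderate; Entrant's induced payoffs 2, 8, 1; outcome (Aggressive, Y), payoffs (7, 8).
Entrant gets 8 moving first and 11 moving second, so Entrant prefers to move second.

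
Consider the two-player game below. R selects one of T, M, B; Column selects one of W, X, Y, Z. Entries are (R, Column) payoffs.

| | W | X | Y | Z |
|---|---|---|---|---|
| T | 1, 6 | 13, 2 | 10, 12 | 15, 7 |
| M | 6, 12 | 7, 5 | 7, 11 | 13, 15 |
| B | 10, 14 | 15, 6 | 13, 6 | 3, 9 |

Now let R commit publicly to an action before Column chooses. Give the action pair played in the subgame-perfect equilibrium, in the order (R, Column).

(M, Z)

Solve by backward induction (R leads).
- T → Column plays Y (best of 6, 2, 12, 7); R gets 10.
- M → Column plays Z (best of 12, 5, 11, 15); R gets 13.
- B → Column plays W (best of 14, 6, 6, 9); R gets 10.
Maximizing over 10, 13, 10, R chooses M. Subgame-perfect outcome: (M, Z) with payoffs (13, 15).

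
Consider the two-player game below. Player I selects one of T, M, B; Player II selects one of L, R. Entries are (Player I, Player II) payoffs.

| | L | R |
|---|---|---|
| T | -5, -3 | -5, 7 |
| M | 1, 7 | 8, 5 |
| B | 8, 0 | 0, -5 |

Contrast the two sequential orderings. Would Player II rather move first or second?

first

If Player I leads: Player II's best replies are T→R, M→L, B→L; Player I's induced payoffs -5, 1, 8; outcome (B, L), payoffs (8, 0).
If Player II leads: Player I's best replies are L→B, R→M; Player II's induced payoffs 0, 5; outcome (M, R), payoffs (8, 5).
Player II gets 5 moving first and 0 moving second, so Player II prefers to move first.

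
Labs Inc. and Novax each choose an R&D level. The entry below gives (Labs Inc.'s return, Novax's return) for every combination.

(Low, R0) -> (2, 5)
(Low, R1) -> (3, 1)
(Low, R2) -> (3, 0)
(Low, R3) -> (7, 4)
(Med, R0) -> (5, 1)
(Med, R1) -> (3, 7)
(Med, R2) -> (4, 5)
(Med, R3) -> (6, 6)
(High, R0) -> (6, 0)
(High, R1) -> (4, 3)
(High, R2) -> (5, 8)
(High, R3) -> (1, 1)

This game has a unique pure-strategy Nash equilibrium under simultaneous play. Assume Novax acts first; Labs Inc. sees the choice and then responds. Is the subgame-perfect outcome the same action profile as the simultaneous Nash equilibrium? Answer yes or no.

Backward induction with Novax moving first.
- R0: Labs Inc. compares 2, 5, 6 and picks High; Novax would get 0.
- R1: Labs Inc. compares 3, 3, 4 and picks High; Novax would get 3.
- R2: Labs Inc. compares 3, 4, 5 and picks High; Novax would get 8.
- R3: Labs Inc. compares 7, 6, 1 and picks Low; Novax would get 4.
Novax's induced payoffs are 0, 3, 8, 4, so Novax commits to R2. Subgame-perfect outcome: (High, R2) with payoffs (5, 8).
Under simultaneous play:
Labs Inc.'s best replies: R0→High; R1→High; R2→High; R3→Low.
Novax's best replies: Low→R0; Med→R1; High→R2.
Only (High, R2) has each player best-responding; Nash payoffs (5, 8).
Sequential outcome (High, R2) coincides with the Nash profile (High, R2).

yes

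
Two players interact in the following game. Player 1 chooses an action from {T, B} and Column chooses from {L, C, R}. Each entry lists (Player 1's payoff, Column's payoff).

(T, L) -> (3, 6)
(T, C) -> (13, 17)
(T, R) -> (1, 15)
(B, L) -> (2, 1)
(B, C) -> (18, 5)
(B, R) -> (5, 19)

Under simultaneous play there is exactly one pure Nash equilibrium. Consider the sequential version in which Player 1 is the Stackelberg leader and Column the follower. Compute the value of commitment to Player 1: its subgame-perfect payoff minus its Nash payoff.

8

Backward induction with Player 1 moving first.
- T: BR = C, leader payoff 13.
- B: BR = R, leader payoff 5.
Player 1's induced payoffs are 13, 5, so Player 1 commits to T. Subgame-perfect outcome: (T, C) with payoffs (13, 17).
Now find the simultaneous Nash equilibrium.
Player 1's best replies: L→T; C→B; R→B.
Column's best replies: T→C; B→R.
Only (B, R) has each player best-responding; Nash payoffs (5, 19).
Player 1's commitment gain: 13 − 5 = 8.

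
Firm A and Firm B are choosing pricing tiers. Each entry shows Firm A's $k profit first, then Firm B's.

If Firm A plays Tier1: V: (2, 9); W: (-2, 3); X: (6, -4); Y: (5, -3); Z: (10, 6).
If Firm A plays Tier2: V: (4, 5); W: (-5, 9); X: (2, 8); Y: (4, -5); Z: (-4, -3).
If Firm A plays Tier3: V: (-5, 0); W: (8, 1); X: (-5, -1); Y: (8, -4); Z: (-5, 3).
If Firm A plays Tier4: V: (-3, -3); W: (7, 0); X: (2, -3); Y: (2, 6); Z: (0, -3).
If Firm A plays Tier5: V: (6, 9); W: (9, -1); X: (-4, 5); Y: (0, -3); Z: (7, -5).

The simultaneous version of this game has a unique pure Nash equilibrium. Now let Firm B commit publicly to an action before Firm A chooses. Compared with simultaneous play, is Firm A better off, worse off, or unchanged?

Backward induction with Firm B moving first.
- V: BR = Tier5, leader payoff 9.
- W: BR = Tier5, leader payoff -1.
- X: BR = Tier1, leader payoff -4.
- Y: BR = Tier3, leader payoff -4.
- Z: BR = Tier1, leader payoff 6.
Among 9, -1, -4, -4, 6, the best is 9 at V. Subgame-perfect outcome: (Tier5, V) with payoffs (6, 9).
Under simultaneous play:
Firm A's best replies: V→Tier5; W→Tier5; X→Tier1; Y→Tier3; Z→Tier1.
Firm B's best replies: Tier1→V; Tier2→W; Tier3→Z; Tier4→Y; Tier5→V.
The unique mutual best reply is (Tier5, V), giving (6, 9).
Firm A earns 6 sequentially versus 6 at the Nash outcome: unchanged.

unchanged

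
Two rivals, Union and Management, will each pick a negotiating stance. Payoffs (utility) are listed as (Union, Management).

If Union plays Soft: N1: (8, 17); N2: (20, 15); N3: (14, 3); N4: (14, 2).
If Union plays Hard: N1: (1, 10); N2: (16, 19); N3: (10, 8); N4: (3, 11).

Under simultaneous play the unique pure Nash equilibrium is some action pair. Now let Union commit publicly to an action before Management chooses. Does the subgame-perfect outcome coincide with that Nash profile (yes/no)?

no

Management best-responds to each possible Union move:
- Soft → Management plays N1 (best of 17, 15, 3, 2); Union gets 8.
- Hard → Management plays N2 (best of 10, 19, 8, 11); Union gets 16.
Union's induced payoffs are 8, 16, so Union commits to Hard. Subgame-perfect outcome: (Hard, N2) with payoffs (16, 19).
Now find the simultaneous Nash equilibrium.
Union's best replies: N1→Soft; N2→Soft; N3→Soft; N4→Soft.
Management's best replies: Soft→N1; Hard→N2.
The unique mutual best reply is (Soft, N1), giving (8, 17).
Sequential outcome (Hard, N2) differs from the Nash profile (Soft, N1).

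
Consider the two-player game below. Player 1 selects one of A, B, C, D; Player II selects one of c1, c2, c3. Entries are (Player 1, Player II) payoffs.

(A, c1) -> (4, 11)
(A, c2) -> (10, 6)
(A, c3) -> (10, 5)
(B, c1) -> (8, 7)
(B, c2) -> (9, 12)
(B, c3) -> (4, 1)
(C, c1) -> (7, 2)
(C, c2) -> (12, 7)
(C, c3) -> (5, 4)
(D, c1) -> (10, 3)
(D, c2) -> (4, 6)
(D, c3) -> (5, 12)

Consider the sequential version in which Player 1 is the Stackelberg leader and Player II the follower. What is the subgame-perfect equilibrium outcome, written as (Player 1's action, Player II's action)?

Work backward from Player II's decision.
- A: BR = c1, leader payoff 4.
- B: BR = c2, leader payoff 9.
- C: BR = c2, leader payoff 12.
- D: BR = c3, leader payoff 5.
Maximizing over 4, 9, 12, 5, Player 1 chooses C. Subgame-perfect outcome: (C, c2) with payoffs (12, 7).

(C, c2)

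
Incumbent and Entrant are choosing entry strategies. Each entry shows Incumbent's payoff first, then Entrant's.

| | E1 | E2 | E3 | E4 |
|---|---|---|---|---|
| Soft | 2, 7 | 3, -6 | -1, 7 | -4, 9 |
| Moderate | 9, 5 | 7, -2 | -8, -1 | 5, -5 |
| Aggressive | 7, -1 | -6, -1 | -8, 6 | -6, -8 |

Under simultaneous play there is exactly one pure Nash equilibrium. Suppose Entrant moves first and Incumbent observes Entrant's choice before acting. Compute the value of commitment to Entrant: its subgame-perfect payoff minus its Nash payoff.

Backward induction with Entrant moving first.
- E1 → Incumbent plays Moderate (best of 2, 9, 7); Entrant gets 5.
- E2 → Incumbent plays Moderate (best of 3, 7, -6); Entrant gets -2.
- E3 → Incumbent plays Soft (best of -1, -8, -8); Entrant gets 7.
- E4 → Incumbent plays Moderate (best of -4, 5, -6); Entrant gets -5.
Among 5, -2, 7, -5, the best is 7 at E3. Subgame-perfect outcome: (Soft, E3) with payoffs (-1, 7).
Under simultaneous play:
Incumbent's best replies: E1→Moderate; E2→Moderate; E3→Soft; E4→Moderate.
Entrant's best replies: Soft→E4; Moderate→E1; Aggressive→E3.
The unique mutual best reply is (Moderate, E1), giving (9, 5).
Entrant's commitment gain: 7 − 5 = 2.

2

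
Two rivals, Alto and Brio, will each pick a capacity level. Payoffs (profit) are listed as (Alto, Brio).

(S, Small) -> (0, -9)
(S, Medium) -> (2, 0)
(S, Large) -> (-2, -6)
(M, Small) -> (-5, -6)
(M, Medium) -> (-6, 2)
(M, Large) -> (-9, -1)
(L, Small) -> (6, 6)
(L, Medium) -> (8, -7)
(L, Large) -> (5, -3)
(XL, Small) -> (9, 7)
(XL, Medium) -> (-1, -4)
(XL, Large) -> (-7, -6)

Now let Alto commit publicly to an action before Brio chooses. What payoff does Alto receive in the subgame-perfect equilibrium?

9

Solve by backward induction (Alto leads).
- S → Brio plays Medium (best of -9, 0, -6); Alto gets 2.
- M → Brio plays Medium (best of -6, 2, -1); Alto gets -6.
- L → Brio plays Small (best of 6, -7, -3); Alto gets 6.
- XL → Brio plays Small (best of 7, -4, -6); Alto gets 9.
Maximizing over 2, -6, 6, 9, Alto chooses XL. Subgame-perfect outcome: (XL, Small) with payoffs (9, 7).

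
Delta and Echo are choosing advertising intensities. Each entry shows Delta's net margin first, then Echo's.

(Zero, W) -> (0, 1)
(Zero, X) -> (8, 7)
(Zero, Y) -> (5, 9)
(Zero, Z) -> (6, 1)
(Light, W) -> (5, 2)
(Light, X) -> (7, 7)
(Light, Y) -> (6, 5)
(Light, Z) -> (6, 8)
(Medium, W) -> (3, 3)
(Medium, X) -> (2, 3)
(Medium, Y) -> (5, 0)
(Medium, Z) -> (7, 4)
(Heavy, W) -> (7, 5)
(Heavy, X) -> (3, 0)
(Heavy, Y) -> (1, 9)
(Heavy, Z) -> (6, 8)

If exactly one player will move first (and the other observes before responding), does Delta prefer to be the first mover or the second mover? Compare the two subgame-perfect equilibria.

second

If Delta leads: Echo's best replies are Zero→Y, Light→Z, Medium→Z, Heavy→Y; Delta's induced payoffs 5, 6, 7, 1; outcome (Medium, Z), payoffs (7, 4).
If Echo leads: Delta's best replies are W→Heavy, X→Zero, Y→Light, Z→Medium; Echo's induced payoffs 5, 7, 5, 4; outcome (Zero, X), payoffs (8, 7).
Delta gets 7 moving first and 8 moving second, so Delta prefers to move second.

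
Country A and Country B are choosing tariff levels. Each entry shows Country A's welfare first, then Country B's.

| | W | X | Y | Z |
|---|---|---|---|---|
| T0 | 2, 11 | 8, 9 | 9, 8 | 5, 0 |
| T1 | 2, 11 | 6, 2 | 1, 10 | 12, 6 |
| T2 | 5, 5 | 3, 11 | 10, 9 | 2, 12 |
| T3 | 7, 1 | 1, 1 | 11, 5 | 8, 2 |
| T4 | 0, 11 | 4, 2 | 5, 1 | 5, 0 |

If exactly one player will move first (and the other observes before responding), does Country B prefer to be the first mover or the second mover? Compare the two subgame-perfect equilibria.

If Country A leads: Country B's best replies are T0→W, T1→W, T2→Z, T3→Y, T4→W; Country A's induced payoffs 2, 2, 2, 11, 0; outcome (T3, Y), payoffs (11, 5).
If Country B leads: Country A's best replies are W→T3, X→T0, Y→T3, Z→T1; Country B's induced payoffs 1, 9, 5, 6; outcome (T0, X), payoffs (8, 9).
Country B gets 9 moving first and 5 moving second, so Country B prefers to move first.

first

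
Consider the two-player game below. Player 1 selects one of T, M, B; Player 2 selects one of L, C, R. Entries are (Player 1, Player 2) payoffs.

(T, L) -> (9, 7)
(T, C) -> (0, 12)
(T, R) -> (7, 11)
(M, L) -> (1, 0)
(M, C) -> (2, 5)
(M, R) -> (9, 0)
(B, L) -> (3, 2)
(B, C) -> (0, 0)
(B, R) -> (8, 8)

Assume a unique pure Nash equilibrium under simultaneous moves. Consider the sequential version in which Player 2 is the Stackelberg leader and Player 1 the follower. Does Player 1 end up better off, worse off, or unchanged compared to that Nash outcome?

Work backward from Player 1's decision.
- L: Player 1 compares 9, 1, 3 and picks T; Player 2 would get 7.
- C: Player 1 compares 0, 2, 0 and picks M; Player 2 would get 5.
- R: Player 1 compares 7, 9, 8 and picks M; Player 2 would get 0.
Among 7, 5, 0, the best is 7 at L. Subgame-perfect outcome: (T, L) with payoffs (9, 7).
Under simultaneous play:
Player 1's best replies: L→T; C→M; R→M.
Player 2's best replies: T→C; M→C; B→R.
Only (M, C) has each player best-responding; Nash payoffs (2, 5).
Player 1 earns 9 sequentially versus 2 at the Nash outcome: better off.

better off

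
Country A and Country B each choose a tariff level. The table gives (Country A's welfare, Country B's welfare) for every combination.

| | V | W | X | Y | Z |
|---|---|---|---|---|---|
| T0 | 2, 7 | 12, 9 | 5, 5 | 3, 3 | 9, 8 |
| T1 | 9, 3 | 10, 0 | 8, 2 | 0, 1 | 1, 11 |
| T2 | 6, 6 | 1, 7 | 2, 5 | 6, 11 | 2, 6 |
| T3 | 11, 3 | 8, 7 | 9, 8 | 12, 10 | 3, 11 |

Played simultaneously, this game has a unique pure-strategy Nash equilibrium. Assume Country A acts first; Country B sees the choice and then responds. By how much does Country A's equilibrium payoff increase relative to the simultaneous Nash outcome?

Backward induction with Country A moving first.
- T0: Country B compares 7, 9, 5, 3, 8 and picks W; Country A would get 12.
- T1: Country B compares 3, 0, 2, 1, 11 and picks Z; Country A would get 1.
- T2: Country B compares 6, 7, 5, 11, 6 and picks Y; Country A would get 6.
- T3: Country B compares 3, 7, 8, 10, 11 and picks Z; Country A would get 3.
Maximizing over 12, 1, 6, 3, Country A chooses T0. Subgame-perfect outcome: (T0, W) with payoffs (12, 9).
For the simultaneous game, intersect best replies.
Country A's best replies: V→T3; W→T0; X→T3; Y→T3; Z→T0.
Country B's best replies: T0→W; T1→Z; T2→Y; T3→Z.
The unique mutual best reply is (T0, W), giving (12, 9).
Country A's commitment gain: 12 − 12 = 0.

0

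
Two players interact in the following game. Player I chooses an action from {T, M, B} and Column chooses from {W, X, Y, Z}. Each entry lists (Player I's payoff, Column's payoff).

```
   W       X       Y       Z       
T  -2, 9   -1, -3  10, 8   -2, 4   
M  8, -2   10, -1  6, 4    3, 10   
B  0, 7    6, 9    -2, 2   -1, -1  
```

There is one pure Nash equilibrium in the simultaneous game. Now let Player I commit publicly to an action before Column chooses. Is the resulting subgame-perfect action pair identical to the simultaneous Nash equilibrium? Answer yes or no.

Solve by backward induction (Player I leads).
- T: Column compares 9, -3, 8, 4 and picks W; Player I would get -2.
- M: Column compares -2, -1, 4, 10 and picks Z; Player I would get 3.
- B: Column compares 7, 9, 2, -1 and picks X; Player I would get 6.
Among -2, 3, 6, the best is 6 at B. Subgame-perfect outcome: (B, X) with payoffs (6, 9).
Now find the simultaneous Nash equilibrium.
Player I's best replies: W→M; X→M; Y→T; Z→M.
Column's best replies: T→W; M→Z; B→X.
Only (M, Z) has each player best-responding; Nash payoffs (3, 10).
Sequential outcome (B, X) differs from the Nash profile (M, Z).

no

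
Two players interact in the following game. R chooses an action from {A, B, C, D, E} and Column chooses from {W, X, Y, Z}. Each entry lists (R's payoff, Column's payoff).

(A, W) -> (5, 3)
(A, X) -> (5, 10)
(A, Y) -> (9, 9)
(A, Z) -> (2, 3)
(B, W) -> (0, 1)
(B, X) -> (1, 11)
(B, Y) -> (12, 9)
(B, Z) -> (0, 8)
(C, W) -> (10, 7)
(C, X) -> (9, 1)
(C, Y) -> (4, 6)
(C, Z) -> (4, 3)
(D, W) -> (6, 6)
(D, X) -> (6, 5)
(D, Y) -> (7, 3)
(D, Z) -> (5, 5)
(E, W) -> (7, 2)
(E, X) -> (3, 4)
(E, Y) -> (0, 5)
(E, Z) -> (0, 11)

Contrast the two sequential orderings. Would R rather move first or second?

second

If R leads: Column's best replies are A→X, B→X, C→W, D→W, E→Z; R's induced payoffs 5, 1, 10, 6, 0; outcome (C, W), payoffs (10, 7).
If Column leads: R's best replies are W→C, X→C, Y→B, Z→D; Column's induced payoffs 7, 1, 9, 5; outcome (B, Y), payoffs (12, 9).
R gets 10 moving first and 12 moving second, so R prefers to move second.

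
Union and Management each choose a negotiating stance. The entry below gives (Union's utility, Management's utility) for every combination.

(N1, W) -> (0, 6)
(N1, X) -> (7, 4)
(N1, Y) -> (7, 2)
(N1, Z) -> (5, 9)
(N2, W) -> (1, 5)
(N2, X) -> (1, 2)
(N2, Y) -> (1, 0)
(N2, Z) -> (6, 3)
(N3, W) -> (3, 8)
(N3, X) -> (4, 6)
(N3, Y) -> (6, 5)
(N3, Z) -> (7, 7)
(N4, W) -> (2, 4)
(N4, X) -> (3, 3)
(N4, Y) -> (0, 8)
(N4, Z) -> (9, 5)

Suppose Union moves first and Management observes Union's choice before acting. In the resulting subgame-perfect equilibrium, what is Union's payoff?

Work backward from Management's decision.
- N1 → Management plays Z (best of 6, 4, 2, 9); Union gets 5.
- N2 → Management plays W (best of 5, 2, 0, 3); Union gets 1.
- N3 → Management plays W (best of 8, 6, 5, 7); Union gets 3.
- N4 → Management plays Y (best of 4, 3, 8, 5); Union gets 0.
Among 5, 1, 3, 0, the best is 5 at N1. Subgame-perfect outcome: (N1, Z) with payoffs (5, 9).

5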